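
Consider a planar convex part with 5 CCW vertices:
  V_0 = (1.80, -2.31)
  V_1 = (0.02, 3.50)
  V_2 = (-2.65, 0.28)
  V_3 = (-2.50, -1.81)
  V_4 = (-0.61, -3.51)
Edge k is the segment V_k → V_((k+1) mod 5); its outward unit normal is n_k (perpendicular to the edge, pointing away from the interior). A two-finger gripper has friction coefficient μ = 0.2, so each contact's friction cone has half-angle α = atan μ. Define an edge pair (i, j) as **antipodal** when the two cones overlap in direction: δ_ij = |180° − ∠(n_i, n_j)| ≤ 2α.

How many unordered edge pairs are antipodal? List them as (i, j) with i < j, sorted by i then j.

count = 1; pairs: (0,2)

α = atan 0.2 = 11.31°;  2α = 22.62°
n_0 = (+0.9561, +0.2929)
n_1 = (-0.7698, +0.6383)
n_2 = (-0.9974, -0.0716)
n_3 = (-0.6687, -0.7435)
n_4 = (+0.4457, -0.8952)
  (0,1): δ = 56.70°  ·
  (0,2): δ = 12.93°  ✓
  (0,3): δ = 31.00°  ·
  (0,4): δ = 99.44°  ·
  (1,2): δ = 136.23°  ·
  (1,3): δ = 92.31°  ·
  (1,4): δ = 23.86°  ·
  (2,3): δ = 136.08°  ·
  (2,4): δ = 67.64°  ·
  (3,4): δ = 111.56°  ·
antipodal pairs: 1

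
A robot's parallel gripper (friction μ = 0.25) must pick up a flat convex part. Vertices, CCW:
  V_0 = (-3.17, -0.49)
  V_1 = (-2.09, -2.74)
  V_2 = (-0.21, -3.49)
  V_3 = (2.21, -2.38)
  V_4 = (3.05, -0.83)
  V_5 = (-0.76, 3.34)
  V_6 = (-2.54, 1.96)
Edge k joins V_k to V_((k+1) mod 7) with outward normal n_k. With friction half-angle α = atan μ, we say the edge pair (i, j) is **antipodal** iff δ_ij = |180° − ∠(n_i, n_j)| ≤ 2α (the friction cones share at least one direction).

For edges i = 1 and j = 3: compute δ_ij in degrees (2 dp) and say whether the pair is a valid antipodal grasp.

δ = 96.71°, invalid

α = atan 0.25 = 14.04°;  2α = 28.07°
edge 1: e_1 = (+1.88, -0.75);  n_1 = (-0.3705, -0.9288)
edge 3: e_3 = (+0.84, +1.55);  n_3 = (+0.8792, -0.4765)
∠(n_1, n_3) = 83.29°
δ = |180° − 83.29°| = 96.71°
96.71° > 2α = 28.07°  →  invalid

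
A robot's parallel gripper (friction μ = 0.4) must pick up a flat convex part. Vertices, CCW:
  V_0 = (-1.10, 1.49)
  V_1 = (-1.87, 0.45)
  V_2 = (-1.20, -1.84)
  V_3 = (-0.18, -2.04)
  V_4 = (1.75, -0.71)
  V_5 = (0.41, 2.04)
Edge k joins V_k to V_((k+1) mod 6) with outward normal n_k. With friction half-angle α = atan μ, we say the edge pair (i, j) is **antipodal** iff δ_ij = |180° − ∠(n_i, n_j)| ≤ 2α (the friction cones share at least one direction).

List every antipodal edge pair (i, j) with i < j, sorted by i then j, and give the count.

α = atan 0.4 = 21.80°;  2α = 43.60°
n_0 = (-0.8037, +0.5950)
n_1 = (-0.9598, -0.2808)
n_2 = (-0.1924, -0.9813)
n_3 = (+0.5674, -0.8234)
n_4 = (+0.8990, +0.4380)
n_5 = (-0.3422, +0.9396)
  (0,1): δ = 127.18°  ·
  (0,2): δ = 64.58°  ·
  (0,3): δ = 18.91°  ✓
  (0,4): δ = 62.49°  ·
  (0,5): δ = 146.53°  ·
  (1,2): δ = 117.40°  ·
  (1,3): δ = 71.74°  ·
  (1,4): δ = 9.67°  ✓
  (1,5): δ = 93.71°  ·
  (2,3): δ = 134.33°  ·
  (2,4): δ = 52.93°  ·
  (2,5): δ = 31.11°  ✓
  (3,4): δ = 98.59°  ·
  (3,5): δ = 14.56°  ✓
  (4,5): δ = 95.97°  ·
antipodal pairs: 4

count = 4; pairs: (0,3), (1,4), (2,5), (3,5)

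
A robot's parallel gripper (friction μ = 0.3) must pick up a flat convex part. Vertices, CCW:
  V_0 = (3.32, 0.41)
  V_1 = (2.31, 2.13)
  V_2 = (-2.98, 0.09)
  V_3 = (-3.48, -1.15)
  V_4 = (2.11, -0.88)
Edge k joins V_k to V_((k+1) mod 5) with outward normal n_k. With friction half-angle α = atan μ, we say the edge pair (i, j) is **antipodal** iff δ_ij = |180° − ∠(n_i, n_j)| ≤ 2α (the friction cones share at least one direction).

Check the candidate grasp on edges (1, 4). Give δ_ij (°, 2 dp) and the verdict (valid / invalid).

δ = 25.74°, valid

α = atan 0.3 = 16.70°;  2α = 33.40°
edge 1: e_1 = (-5.29, -2.04);  n_1 = (-0.3598, +0.9330)
edge 4: e_4 = (+1.21, +1.29);  n_4 = (+0.7294, -0.6841)
∠(n_1, n_4) = 154.26°
δ = |180° − 154.26°| = 25.74°
25.74° ≤ 2α = 33.40°  →  valid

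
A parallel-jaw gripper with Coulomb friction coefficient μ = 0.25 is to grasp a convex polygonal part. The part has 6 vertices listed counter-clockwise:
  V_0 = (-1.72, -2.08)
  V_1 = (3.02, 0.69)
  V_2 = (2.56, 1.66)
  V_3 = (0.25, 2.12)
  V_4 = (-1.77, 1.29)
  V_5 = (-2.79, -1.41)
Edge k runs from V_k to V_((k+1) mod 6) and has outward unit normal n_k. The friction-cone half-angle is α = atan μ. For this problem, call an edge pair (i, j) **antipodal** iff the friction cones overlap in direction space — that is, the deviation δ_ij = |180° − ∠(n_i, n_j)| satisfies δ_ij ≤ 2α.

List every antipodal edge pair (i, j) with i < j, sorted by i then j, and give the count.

count = 2; pairs: (0,3), (2,5)

α = atan 0.25 = 14.04°;  2α = 28.07°
n_0 = (+0.5046, -0.8634)
n_1 = (+0.9035, +0.4285)
n_2 = (+0.1953, +0.9807)
n_3 = (-0.3801, +0.9250)
n_4 = (-0.9355, +0.3534)
n_5 = (-0.5307, -0.8476)
  (0,1): δ = 94.93°  ·
  (0,2): δ = 41.56°  ·
  (0,3): δ = 7.96°  ✓
  (0,4): δ = 39.00°  ·
  (0,5): δ = 117.64°  ·
  (1,2): δ = 126.63°  ·
  (1,3): δ = 93.03°  ·
  (1,4): δ = 46.07°  ·
  (1,5): δ = 32.57°  ·
  (2,3): δ = 146.40°  ·
  (2,4): δ = 99.43°  ·
  (2,5): δ = 20.79°  ✓
  (3,4): δ = 133.03°  ·
  (3,5): δ = 54.39°  ·
  (4,5): δ = 101.36°  ·
antipodal pairs: 2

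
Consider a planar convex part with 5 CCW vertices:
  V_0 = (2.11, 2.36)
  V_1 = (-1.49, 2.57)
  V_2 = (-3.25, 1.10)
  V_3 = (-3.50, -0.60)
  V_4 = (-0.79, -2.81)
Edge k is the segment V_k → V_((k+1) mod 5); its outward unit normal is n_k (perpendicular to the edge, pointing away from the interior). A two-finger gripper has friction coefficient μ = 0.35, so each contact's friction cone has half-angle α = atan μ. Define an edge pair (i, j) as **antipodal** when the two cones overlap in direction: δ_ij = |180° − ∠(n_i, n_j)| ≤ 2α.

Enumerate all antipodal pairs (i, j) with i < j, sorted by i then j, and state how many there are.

count = 3; pairs: (0,3), (1,4), (2,4)

α = atan 0.35 = 19.29°;  2α = 38.58°
n_0 = (+0.0582, +0.9983)
n_1 = (-0.6410, +0.7675)
n_2 = (-0.9894, +0.1455)
n_3 = (-0.6320, -0.7750)
n_4 = (+0.8722, -0.4892)
  (0,1): δ = 136.79°  ·
  (0,2): δ = 95.03°  ·
  (0,3): δ = 35.86°  ✓
  (0,4): δ = 64.05°  ·
  (1,2): δ = 138.24°  ·
  (1,3): δ = 79.07°  ·
  (1,4): δ = 20.84°  ✓
  (2,3): δ = 120.83°  ·
  (2,4): δ = 20.92°  ✓
  (3,4): δ = 80.09°  ·
antipodal pairs: 3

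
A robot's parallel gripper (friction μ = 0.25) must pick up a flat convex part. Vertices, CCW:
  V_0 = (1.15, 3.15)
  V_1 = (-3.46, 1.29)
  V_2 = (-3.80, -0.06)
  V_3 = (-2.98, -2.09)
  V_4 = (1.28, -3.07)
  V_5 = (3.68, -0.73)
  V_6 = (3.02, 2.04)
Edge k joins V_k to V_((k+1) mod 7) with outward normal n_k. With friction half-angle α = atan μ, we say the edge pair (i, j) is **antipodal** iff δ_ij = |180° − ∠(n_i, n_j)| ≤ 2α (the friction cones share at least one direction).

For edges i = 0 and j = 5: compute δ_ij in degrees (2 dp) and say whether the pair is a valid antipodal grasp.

α = atan 0.25 = 14.04°;  2α = 28.07°
edge 0: e_0 = (-4.61, -1.86);  n_0 = (-0.3742, +0.9274)
edge 5: e_5 = (-0.66, +2.77);  n_5 = (+0.9728, +0.2318)
∠(n_0, n_5) = 98.57°
δ = |180° − 98.57°| = 81.43°
81.43° > 2α = 28.07°  →  invalid

δ = 81.43°, invalid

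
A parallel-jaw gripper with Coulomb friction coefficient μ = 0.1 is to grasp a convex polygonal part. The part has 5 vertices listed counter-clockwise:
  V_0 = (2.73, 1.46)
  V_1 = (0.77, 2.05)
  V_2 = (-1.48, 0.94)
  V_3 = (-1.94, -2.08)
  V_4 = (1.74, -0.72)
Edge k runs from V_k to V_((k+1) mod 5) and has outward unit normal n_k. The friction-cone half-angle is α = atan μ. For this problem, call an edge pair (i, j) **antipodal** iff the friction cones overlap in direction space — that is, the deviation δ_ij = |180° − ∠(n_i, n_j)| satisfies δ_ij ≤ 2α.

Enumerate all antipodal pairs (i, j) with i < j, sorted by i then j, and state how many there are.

α = atan 0.1 = 5.71°;  2α = 11.42°
n_0 = (+0.2882, +0.9576)
n_1 = (-0.4424, +0.8968)
n_2 = (-0.9886, +0.1506)
n_3 = (+0.3467, -0.9380)
n_4 = (+0.9105, -0.4135)
  (0,1): δ = 136.99°  ·
  (0,2): δ = 81.91°  ·
  (0,3): δ = 37.04°  ·
  (0,4): δ = 82.33°  ·
  (1,2): δ = 124.92°  ·
  (1,3): δ = 5.98°  ✓
  (1,4): δ = 39.32°  ·
  (2,3): δ = 61.06°  ·
  (2,4): δ = 15.76°  ·
  (3,4): δ = 134.71°  ·
antipodal pairs: 1

count = 1; pairs: (1,3)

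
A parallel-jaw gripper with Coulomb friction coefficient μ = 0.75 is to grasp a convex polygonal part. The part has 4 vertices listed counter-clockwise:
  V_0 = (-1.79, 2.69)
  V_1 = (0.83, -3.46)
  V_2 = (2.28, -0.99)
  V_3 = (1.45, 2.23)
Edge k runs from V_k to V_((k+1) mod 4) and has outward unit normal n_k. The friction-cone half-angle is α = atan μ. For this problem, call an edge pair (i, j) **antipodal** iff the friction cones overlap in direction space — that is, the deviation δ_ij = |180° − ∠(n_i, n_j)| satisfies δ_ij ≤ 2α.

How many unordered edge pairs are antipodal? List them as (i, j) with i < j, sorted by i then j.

count = 4; pairs: (0,1), (0,2), (0,3), (1,3)

α = atan 0.75 = 36.87°;  2α = 73.74°
n_0 = (-0.9200, -0.3919)
n_1 = (+0.8624, -0.5063)
n_2 = (+0.9683, +0.2496)
n_3 = (+0.1406, +0.9901)
  (0,1): δ = 53.49°  ✓
  (0,2): δ = 8.62°  ✓
  (0,3): δ = 58.84°  ✓
  (1,2): δ = 135.13°  ·
  (1,3): δ = 67.67°  ✓
  (2,3): δ = 112.53°  ·
antipodal pairs: 4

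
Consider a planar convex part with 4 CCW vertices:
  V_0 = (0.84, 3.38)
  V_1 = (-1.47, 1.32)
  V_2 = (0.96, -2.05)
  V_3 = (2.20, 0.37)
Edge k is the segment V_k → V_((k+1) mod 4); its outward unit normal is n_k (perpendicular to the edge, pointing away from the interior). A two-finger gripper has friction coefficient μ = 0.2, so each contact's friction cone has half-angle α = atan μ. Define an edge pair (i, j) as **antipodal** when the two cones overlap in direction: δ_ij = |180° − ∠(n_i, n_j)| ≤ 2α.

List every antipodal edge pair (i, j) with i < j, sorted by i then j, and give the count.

α = atan 0.2 = 11.31°;  2α = 22.62°
n_0 = (-0.6656, +0.7463)
n_1 = (-0.8111, -0.5849)
n_2 = (+0.8900, -0.4560)
n_3 = (+0.9113, +0.4117)
  (0,1): δ = 95.93°  ·
  (0,2): δ = 21.14°  ✓
  (0,3): δ = 72.59°  ·
  (1,2): δ = 62.92°  ·
  (1,3): δ = 11.48°  ✓
  (2,3): δ = 128.55°  ·
antipodal pairs: 2

count = 2; pairs: (0,2), (1,3)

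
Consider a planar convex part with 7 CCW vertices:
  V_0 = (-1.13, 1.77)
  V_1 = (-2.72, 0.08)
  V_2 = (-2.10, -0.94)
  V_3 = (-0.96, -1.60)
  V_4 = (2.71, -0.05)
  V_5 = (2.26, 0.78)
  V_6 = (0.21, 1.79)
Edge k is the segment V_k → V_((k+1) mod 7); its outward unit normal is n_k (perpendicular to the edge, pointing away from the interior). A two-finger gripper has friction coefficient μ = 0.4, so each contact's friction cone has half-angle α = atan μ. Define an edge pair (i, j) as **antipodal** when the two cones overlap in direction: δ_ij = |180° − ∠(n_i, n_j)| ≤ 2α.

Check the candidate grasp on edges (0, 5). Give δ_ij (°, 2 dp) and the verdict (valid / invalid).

δ = 107.03°, invalid

α = atan 0.4 = 21.80°;  2α = 43.60°
edge 0: e_0 = (-1.59, -1.69);  n_0 = (-0.7283, +0.6852)
edge 5: e_5 = (-2.05, +1.01);  n_5 = (+0.4420, +0.8970)
∠(n_0, n_5) = 72.97°
δ = |180° − 72.97°| = 107.03°
107.03° > 2α = 43.60°  →  invalid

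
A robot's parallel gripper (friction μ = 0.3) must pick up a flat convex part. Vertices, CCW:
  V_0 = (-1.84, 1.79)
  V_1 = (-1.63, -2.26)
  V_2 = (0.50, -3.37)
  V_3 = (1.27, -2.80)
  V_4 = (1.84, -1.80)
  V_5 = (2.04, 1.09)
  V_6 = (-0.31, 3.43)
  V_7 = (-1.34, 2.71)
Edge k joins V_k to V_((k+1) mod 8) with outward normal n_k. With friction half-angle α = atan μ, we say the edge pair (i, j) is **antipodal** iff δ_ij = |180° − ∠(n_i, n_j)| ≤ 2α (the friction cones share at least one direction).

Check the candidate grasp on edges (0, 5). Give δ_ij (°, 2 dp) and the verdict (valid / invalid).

α = atan 0.3 = 16.70°;  2α = 33.40°
edge 0: e_0 = (+0.21, -4.05);  n_0 = (-0.9987, -0.0518)
edge 5: e_5 = (-2.35, +2.34);  n_5 = (+0.7056, +0.7086)
∠(n_0, n_5) = 137.85°
δ = |180° − 137.85°| = 42.15°
42.15° > 2α = 33.40°  →  invalid

δ = 42.15°, invalid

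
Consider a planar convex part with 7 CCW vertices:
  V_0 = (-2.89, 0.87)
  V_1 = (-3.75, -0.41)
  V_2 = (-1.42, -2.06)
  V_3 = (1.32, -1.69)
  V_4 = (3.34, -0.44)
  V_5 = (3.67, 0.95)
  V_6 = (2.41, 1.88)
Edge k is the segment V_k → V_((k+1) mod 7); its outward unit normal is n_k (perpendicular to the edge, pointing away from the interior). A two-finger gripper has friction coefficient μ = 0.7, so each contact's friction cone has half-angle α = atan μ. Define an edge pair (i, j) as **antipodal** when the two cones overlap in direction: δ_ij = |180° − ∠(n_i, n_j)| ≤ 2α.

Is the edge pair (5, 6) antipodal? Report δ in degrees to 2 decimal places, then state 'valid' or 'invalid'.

α = atan 0.7 = 34.99°;  2α = 69.98°
edge 5: e_5 = (-1.26, +0.93);  n_5 = (+0.5939, +0.8046)
edge 6: e_6 = (-5.30, -1.01);  n_6 = (-0.1872, +0.9823)
∠(n_5, n_6) = 47.22°
δ = |180° − 47.22°| = 132.78°
132.78° > 2α = 69.98°  →  invalid

δ = 132.78°, invalid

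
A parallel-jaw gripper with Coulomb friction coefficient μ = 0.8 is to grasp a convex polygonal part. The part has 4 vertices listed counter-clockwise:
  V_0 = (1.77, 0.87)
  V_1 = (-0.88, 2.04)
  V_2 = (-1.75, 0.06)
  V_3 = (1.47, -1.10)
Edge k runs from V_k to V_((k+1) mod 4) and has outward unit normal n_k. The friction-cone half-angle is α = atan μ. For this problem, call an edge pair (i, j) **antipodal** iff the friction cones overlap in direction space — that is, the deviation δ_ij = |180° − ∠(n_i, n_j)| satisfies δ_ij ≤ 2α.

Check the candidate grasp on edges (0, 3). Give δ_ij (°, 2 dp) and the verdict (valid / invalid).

δ = 105.16°, invalid

α = atan 0.8 = 38.66°;  2α = 77.32°
edge 0: e_0 = (-2.65, +1.17);  n_0 = (+0.4039, +0.9148)
edge 3: e_3 = (+0.30, +1.97);  n_3 = (+0.9886, -0.1505)
∠(n_0, n_3) = 74.84°
δ = |180° − 74.84°| = 105.16°
105.16° > 2α = 77.32°  →  invalid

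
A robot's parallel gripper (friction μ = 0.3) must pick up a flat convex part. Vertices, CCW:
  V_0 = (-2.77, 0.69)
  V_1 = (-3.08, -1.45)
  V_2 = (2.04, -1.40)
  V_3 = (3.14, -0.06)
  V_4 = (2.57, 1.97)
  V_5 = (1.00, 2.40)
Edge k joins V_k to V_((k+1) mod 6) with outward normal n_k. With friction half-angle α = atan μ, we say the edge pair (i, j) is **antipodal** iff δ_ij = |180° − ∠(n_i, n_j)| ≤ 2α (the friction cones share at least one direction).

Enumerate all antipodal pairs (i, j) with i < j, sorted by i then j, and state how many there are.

α = atan 0.3 = 16.70°;  2α = 33.40°
n_0 = (-0.9897, +0.1434)
n_1 = (+0.0098, -1.0000)
n_2 = (+0.7729, -0.6345)
n_3 = (+0.9628, +0.2703)
n_4 = (+0.2642, +0.9645)
n_5 = (-0.4131, +0.9107)
  (0,1): δ = 81.20°  ·
  (0,2): δ = 31.14°  ✓
  (0,3): δ = 23.93°  ✓
  (0,4): δ = 82.93°  ·
  (0,5): δ = 122.64°  ·
  (1,2): δ = 129.94°  ·
  (1,3): δ = 74.88°  ·
  (1,4): δ = 15.88°  ✓
  (1,5): δ = 23.84°  ✓
  (2,3): δ = 124.93°  ·
  (2,4): δ = 65.93°  ·
  (2,5): δ = 26.22°  ✓
  (3,4): δ = 121.00°  ·
  (3,5): δ = 81.29°  ·
  (4,5): δ = 140.29°  ·
antipodal pairs: 5

count = 5; pairs: (0,2), (0,3), (1,4), (1,5), (2,5)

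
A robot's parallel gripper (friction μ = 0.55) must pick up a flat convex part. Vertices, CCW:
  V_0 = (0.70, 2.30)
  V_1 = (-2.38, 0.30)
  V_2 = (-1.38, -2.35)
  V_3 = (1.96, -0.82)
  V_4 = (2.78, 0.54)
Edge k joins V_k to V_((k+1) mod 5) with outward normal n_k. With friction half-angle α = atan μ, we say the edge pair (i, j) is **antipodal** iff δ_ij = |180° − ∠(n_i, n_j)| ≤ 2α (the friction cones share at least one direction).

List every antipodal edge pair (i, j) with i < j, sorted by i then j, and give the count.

count = 4; pairs: (0,2), (0,3), (1,3), (1,4)

α = atan 0.55 = 28.81°;  2α = 57.62°
n_0 = (-0.5446, +0.8387)
n_1 = (-0.9356, -0.3531)
n_2 = (+0.4165, -0.9092)
n_3 = (+0.8564, -0.5163)
n_4 = (+0.6459, +0.7634)
  (0,1): δ = 102.32°  ·
  (0,2): δ = 8.39°  ✓
  (0,3): δ = 25.91°  ✓
  (0,4): δ = 106.77°  ·
  (1,2): δ = 86.06°  ·
  (1,3): δ = 51.76°  ✓
  (1,4): δ = 29.09°  ✓
  (2,3): δ = 145.70°  ·
  (2,4): δ = 64.85°  ·
  (3,4): δ = 99.15°  ·
antipodal pairs: 4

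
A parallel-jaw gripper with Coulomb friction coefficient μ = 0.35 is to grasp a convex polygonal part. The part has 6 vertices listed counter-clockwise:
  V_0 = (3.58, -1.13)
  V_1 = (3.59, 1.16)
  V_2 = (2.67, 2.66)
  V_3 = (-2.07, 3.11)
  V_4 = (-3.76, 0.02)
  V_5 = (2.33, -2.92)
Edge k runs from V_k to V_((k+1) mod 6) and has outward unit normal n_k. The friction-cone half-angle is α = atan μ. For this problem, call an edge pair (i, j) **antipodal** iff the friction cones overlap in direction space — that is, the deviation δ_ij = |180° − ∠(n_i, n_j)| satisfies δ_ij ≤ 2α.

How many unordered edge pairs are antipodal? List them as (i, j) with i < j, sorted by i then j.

count = 4; pairs: (0,3), (1,4), (2,4), (3,5)

α = atan 0.35 = 19.29°;  2α = 38.58°
n_0 = (+1.0000, -0.0044)
n_1 = (+0.8524, +0.5228)
n_2 = (+0.0945, +0.9955)
n_3 = (-0.8774, +0.4798)
n_4 = (-0.4347, -0.9006)
n_5 = (+0.8199, -0.5725)
  (0,1): δ = 148.23°  ·
  (0,2): δ = 95.17°  ·
  (0,3): δ = 28.43°  ✓
  (0,4): δ = 64.48°  ·
  (0,5): δ = 145.32°  ·
  (1,2): δ = 126.95°  ·
  (1,3): δ = 60.20°  ·
  (1,4): δ = 32.71°  ✓
  (1,5): δ = 113.55°  ·
  (2,3): δ = 113.25°  ·
  (2,4): δ = 20.35°  ✓
  (2,5): δ = 60.50°  ·
  (3,4): δ = 87.09°  ·
  (3,5): δ = 6.25°  ✓
  (4,5): δ = 99.16°  ·
antipodal pairs: 4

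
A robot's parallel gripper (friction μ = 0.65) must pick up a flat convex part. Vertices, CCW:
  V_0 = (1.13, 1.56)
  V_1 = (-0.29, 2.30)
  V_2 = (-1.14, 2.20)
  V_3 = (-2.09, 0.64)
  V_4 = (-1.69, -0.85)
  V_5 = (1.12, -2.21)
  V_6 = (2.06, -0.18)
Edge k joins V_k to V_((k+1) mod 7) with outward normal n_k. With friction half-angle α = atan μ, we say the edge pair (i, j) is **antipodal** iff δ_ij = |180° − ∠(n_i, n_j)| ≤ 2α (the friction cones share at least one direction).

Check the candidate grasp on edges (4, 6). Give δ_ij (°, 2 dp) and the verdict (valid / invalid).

α = atan 0.65 = 33.02°;  2α = 66.05°
edge 4: e_4 = (+2.81, -1.36);  n_4 = (-0.4356, -0.9001)
edge 6: e_6 = (-0.93, +1.74);  n_6 = (+0.8819, +0.4714)
∠(n_4, n_6) = 143.95°
δ = |180° − 143.95°| = 36.05°
36.05° ≤ 2α = 66.05°  →  valid

δ = 36.05°, valid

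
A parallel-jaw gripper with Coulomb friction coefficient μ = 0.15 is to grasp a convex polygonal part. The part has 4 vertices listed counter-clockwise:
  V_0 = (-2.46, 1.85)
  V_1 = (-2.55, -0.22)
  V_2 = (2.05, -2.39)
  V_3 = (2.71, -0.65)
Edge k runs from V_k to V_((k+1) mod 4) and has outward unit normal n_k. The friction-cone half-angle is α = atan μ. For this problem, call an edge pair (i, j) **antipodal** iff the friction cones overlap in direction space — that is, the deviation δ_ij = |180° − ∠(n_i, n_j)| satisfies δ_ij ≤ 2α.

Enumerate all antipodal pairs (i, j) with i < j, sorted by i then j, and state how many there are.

α = atan 0.15 = 8.53°;  2α = 17.06°
n_0 = (-0.9991, +0.0434)
n_1 = (-0.4266, -0.9044)
n_2 = (+0.9350, -0.3547)
n_3 = (+0.4353, +0.9003)
  (0,1): δ = 112.77°  ·
  (0,2): δ = 18.28°  ·
  (0,3): δ = 66.68°  ·
  (1,2): δ = 85.52°  ·
  (1,3): δ = 0.55°  ✓
  (2,3): δ = 95.03°  ·
antipodal pairs: 1

count = 1; pairs: (1,3)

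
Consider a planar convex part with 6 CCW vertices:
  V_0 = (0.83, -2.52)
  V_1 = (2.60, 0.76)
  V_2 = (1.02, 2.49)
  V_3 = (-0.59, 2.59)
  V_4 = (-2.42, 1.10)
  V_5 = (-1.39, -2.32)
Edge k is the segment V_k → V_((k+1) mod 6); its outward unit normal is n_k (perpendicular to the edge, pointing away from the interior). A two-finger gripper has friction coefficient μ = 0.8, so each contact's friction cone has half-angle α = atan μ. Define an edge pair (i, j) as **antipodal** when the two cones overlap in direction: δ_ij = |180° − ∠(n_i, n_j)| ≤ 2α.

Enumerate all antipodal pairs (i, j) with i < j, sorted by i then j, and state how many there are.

count = 8; pairs: (0,2), (0,3), (0,4), (1,4), (1,5), (2,4), (2,5), (3,5)

α = atan 0.8 = 38.66°;  2α = 77.32°
n_0 = (+0.8800, -0.4749)
n_1 = (+0.7384, +0.6744)
n_2 = (+0.0620, +0.9981)
n_3 = (-0.6314, +0.7755)
n_4 = (-0.9575, -0.2884)
n_5 = (-0.0897, -0.9960)
  (0,1): δ = 109.24°  ·
  (0,2): δ = 65.20°  ✓
  (0,3): δ = 22.49°  ✓
  (0,4): δ = 45.11°  ✓
  (0,5): δ = 113.20°  ·
  (1,2): δ = 135.96°  ·
  (1,3): δ = 93.25°  ·
  (1,4): δ = 25.64°  ✓
  (1,5): δ = 42.45°  ✓
  (2,3): δ = 137.29°  ·
  (2,4): δ = 69.69°  ✓
  (2,5): δ = 1.59°  ✓
  (3,4): δ = 112.39°  ·
  (3,5): δ = 44.30°  ✓
  (4,5): δ = 111.91°  ·
antipodal pairs: 8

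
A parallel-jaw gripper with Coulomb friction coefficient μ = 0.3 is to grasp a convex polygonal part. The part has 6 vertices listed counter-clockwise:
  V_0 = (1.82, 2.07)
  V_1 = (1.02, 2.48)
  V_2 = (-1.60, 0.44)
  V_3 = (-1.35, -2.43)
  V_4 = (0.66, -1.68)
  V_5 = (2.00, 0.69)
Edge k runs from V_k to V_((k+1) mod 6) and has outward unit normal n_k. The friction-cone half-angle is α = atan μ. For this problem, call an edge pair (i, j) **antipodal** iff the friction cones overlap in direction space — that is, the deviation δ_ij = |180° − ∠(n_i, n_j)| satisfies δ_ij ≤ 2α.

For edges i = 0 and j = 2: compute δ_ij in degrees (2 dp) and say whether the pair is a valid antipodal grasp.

δ = 57.89°, invalid

α = atan 0.3 = 16.70°;  2α = 33.40°
edge 0: e_0 = (-0.80, +0.41);  n_0 = (+0.4561, +0.8899)
edge 2: e_2 = (+0.25, -2.87);  n_2 = (-0.9962, -0.0868)
∠(n_0, n_2) = 122.11°
δ = |180° − 122.11°| = 57.89°
57.89° > 2α = 33.40°  →  invalid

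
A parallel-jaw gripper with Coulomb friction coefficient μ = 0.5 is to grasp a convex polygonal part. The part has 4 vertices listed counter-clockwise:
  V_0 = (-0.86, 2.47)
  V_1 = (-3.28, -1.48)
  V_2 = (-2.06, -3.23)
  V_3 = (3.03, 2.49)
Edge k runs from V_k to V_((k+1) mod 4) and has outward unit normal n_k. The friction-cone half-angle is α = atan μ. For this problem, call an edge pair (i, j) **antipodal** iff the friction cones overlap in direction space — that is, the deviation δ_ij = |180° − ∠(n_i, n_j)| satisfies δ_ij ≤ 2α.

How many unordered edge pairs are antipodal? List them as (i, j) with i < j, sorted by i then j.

count = 2; pairs: (0,2), (2,3)

α = atan 0.5 = 26.57°;  2α = 53.13°
n_0 = (-0.8527, +0.5224)
n_1 = (-0.8203, -0.5719)
n_2 = (+0.7470, -0.6648)
n_3 = (-0.0051, +1.0000)
  (0,1): δ = 113.62°  ·
  (0,2): δ = 10.17°  ✓
  (0,3): δ = 121.79°  ·
  (1,2): δ = 76.55°  ·
  (1,3): δ = 55.41°  ·
  (2,3): δ = 48.04°  ✓
antipodal pairs: 2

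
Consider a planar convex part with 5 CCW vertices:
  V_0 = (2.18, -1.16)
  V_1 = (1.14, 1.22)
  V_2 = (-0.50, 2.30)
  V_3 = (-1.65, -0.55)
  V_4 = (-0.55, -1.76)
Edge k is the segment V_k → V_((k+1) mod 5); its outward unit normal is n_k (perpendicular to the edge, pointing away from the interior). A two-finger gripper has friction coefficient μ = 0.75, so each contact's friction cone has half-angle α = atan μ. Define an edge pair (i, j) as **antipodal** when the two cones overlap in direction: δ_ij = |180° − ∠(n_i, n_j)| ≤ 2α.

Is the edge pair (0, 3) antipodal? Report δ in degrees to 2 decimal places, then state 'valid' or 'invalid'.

α = atan 0.75 = 36.87°;  2α = 73.74°
edge 0: e_0 = (-1.04, +2.38);  n_0 = (+0.9163, +0.4004)
edge 3: e_3 = (+1.10, -1.21);  n_3 = (-0.7399, -0.6727)
∠(n_0, n_3) = 161.33°
δ = |180° − 161.33°| = 18.67°
18.67° ≤ 2α = 73.74°  →  valid

δ = 18.67°, valid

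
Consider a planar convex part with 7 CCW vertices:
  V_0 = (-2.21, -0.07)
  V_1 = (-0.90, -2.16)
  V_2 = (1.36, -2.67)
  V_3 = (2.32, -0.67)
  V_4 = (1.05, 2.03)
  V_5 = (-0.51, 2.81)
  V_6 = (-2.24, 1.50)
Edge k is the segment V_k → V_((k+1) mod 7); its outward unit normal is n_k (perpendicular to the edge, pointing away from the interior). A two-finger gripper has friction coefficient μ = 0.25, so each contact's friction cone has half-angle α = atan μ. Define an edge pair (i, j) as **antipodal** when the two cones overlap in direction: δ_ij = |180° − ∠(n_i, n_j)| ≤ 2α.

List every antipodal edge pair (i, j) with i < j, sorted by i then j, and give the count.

count = 5; pairs: (0,3), (1,4), (2,5), (2,6), (3,6)

α = atan 0.25 = 14.04°;  2α = 28.07°
n_0 = (-0.8473, -0.5311)
n_1 = (-0.2201, -0.9755)
n_2 = (+0.9015, -0.4327)
n_3 = (+0.9049, +0.4256)
n_4 = (+0.4472, +0.8944)
n_5 = (-0.6037, +0.7972)
n_6 = (-0.9998, -0.0191)
  (0,1): δ = 134.80°  ·
  (0,2): δ = 57.72°  ·
  (0,3): δ = 6.89°  ✓
  (0,4): δ = 31.36°  ·
  (0,5): δ = 95.05°  ·
  (0,6): δ = 149.02°  ·
  (1,2): δ = 102.92°  ·
  (1,3): δ = 52.09°  ·
  (1,4): δ = 13.85°  ✓
  (1,5): δ = 49.85°  ·
  (1,6): δ = 103.81°  ·
  (2,3): δ = 129.17°  ·
  (2,4): δ = 90.92°  ·
  (2,5): δ = 27.23°  ✓
  (2,6): δ = 26.74°  ✓
  (3,4): δ = 141.76°  ·
  (3,5): δ = 78.06°  ·
  (3,6): δ = 24.10°  ✓
  (4,5): δ = 116.30°  ·
  (4,6): δ = 62.34°  ·
  (5,6): δ = 126.04°  ·
antipodal pairs: 5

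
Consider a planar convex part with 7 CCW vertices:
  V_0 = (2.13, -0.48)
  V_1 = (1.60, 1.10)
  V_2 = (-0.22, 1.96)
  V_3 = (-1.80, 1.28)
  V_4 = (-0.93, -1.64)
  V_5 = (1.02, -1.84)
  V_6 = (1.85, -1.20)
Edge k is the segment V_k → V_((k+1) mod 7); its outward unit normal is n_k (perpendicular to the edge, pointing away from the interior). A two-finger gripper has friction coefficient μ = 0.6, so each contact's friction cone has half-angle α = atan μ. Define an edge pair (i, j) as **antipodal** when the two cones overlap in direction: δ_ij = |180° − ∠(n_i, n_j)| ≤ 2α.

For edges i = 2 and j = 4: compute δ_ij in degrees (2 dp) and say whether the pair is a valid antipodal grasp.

δ = 29.14°, valid

α = atan 0.6 = 30.96°;  2α = 61.93°
edge 2: e_2 = (-1.58, -0.68);  n_2 = (-0.3953, +0.9185)
edge 4: e_4 = (+1.95, -0.20);  n_4 = (-0.1020, -0.9948)
∠(n_2, n_4) = 150.86°
δ = |180° − 150.86°| = 29.14°
29.14° ≤ 2α = 61.93°  →  valid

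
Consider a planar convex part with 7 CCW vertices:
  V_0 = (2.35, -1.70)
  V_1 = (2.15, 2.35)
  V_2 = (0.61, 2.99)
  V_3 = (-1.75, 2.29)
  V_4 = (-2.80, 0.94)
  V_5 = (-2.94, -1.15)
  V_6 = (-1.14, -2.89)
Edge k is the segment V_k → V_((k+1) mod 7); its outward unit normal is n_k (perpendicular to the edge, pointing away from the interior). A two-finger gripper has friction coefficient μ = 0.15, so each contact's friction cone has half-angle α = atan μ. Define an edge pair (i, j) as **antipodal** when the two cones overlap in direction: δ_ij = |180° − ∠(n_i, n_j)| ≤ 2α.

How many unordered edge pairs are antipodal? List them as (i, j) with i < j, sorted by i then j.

α = atan 0.15 = 8.53°;  2α = 17.06°
n_0 = (+0.9988, +0.0493)
n_1 = (+0.3838, +0.9234)
n_2 = (-0.2844, +0.9587)
n_3 = (-0.7894, +0.6139)
n_4 = (-0.9978, +0.0668)
n_5 = (-0.6950, -0.7190)
n_6 = (+0.3227, -0.9465)
  (0,1): δ = 115.39°  ·
  (0,2): δ = 76.31°  ·
  (0,3): δ = 40.70°  ·
  (0,4): δ = 6.66°  ✓
  (0,5): δ = 43.14°  ·
  (0,6): δ = 106.00°  ·
  (1,2): δ = 140.91°  ·
  (1,3): δ = 105.31°  ·
  (1,4): δ = 71.27°  ·
  (1,5): δ = 21.46°  ·
  (1,6): δ = 41.40°  ·
  (2,3): δ = 144.40°  ·
  (2,4): δ = 110.35°  ·
  (2,5): δ = 60.55°  ·
  (2,6): δ = 2.31°  ✓
  (3,4): δ = 145.96°  ·
  (3,5): δ = 96.15°  ·
  (3,6): δ = 33.30°  ·
  (4,5): δ = 130.20°  ·
  (4,6): δ = 67.34°  ·
  (5,6): δ = 117.14°  ·
antipodal pairs: 2

count = 2; pairs: (0,4), (2,6)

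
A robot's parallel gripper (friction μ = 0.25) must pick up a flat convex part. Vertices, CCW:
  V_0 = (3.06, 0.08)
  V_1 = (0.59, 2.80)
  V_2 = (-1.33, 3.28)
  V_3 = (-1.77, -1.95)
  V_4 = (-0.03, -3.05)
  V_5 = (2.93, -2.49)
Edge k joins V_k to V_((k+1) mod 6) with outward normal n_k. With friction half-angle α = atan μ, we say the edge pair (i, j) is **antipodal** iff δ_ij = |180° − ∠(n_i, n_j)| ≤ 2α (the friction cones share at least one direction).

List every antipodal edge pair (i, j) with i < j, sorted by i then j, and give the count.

α = atan 0.25 = 14.04°;  2α = 28.07°
n_0 = (+0.7403, +0.6723)
n_1 = (+0.2425, +0.9701)
n_2 = (-0.9965, +0.0838)
n_3 = (-0.5344, -0.8453)
n_4 = (+0.1859, -0.9826)
n_5 = (+0.9987, -0.0505)
  (0,1): δ = 146.28°  ·
  (0,2): δ = 47.05°  ·
  (0,3): δ = 15.46°  ✓
  (0,4): δ = 58.47°  ·
  (0,5): δ = 134.86°  ·
  (1,2): δ = 80.77°  ·
  (1,3): δ = 18.26°  ✓
  (1,4): δ = 24.75°  ✓
  (1,5): δ = 101.14°  ·
  (2,3): δ = 117.49°  ·
  (2,4): δ = 74.48°  ·
  (2,5): δ = 1.91°  ✓
  (3,4): δ = 136.99°  ·
  (3,5): δ = 60.60°  ·
  (4,5): δ = 103.61°  ·
antipodal pairs: 4

count = 4; pairs: (0,3), (1,3), (1,4), (2,5)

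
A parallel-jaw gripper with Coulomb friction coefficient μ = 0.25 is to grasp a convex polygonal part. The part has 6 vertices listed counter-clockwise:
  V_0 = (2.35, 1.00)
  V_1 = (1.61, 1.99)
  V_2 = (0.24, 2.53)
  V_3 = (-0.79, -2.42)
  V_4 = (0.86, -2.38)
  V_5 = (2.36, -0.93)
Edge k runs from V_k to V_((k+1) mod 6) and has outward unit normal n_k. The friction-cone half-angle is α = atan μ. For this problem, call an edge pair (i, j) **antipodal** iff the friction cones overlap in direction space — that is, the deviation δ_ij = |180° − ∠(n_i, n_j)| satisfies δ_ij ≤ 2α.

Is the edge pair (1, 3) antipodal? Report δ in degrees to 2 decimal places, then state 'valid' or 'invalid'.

δ = 22.90°, valid

α = atan 0.25 = 14.04°;  2α = 28.07°
edge 1: e_1 = (-1.37, +0.54);  n_1 = (+0.3667, +0.9303)
edge 3: e_3 = (+1.65, +0.04);  n_3 = (+0.0242, -0.9997)
∠(n_1, n_3) = 157.10°
δ = |180° − 157.10°| = 22.90°
22.90° ≤ 2α = 28.07°  →  valid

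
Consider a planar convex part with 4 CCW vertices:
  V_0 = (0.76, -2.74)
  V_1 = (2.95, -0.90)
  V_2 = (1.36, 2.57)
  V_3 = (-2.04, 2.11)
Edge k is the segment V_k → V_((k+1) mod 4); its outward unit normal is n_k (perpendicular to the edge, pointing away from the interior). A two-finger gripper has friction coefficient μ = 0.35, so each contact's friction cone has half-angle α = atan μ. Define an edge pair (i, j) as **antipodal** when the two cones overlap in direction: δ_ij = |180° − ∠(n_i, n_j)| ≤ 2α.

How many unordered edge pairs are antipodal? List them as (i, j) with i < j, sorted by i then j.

α = atan 0.35 = 19.29°;  2α = 38.58°
n_0 = (+0.6433, -0.7656)
n_1 = (+0.9091, +0.4166)
n_2 = (-0.1341, +0.9910)
n_3 = (-0.8660, -0.5000)
  (0,1): δ = 105.42°  ·
  (0,2): δ = 32.33°  ✓
  (0,3): δ = 79.96°  ·
  (1,2): δ = 106.91°  ·
  (1,3): δ = 5.38°  ✓
  (2,3): δ = 67.71°  ·
antipodal pairs: 2

count = 2; pairs: (0,2), (1,3)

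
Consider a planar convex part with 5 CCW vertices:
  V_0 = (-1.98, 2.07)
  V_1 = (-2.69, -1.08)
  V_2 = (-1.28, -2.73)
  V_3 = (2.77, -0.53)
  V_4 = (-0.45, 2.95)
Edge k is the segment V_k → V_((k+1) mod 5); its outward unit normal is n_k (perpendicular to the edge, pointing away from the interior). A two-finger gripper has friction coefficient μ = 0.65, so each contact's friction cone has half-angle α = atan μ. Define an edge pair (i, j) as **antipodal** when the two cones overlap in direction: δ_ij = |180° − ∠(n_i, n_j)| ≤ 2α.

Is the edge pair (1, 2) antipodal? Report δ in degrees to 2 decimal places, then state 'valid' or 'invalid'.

α = atan 0.65 = 33.02°;  2α = 66.05°
edge 1: e_1 = (+1.41, -1.65);  n_1 = (-0.7602, -0.6497)
edge 2: e_2 = (+4.05, +2.20);  n_2 = (+0.4773, -0.8787)
∠(n_1, n_2) = 78.00°
δ = |180° − 78.00°| = 102.00°
102.00° > 2α = 66.05°  →  invalid

δ = 102.00°, invalid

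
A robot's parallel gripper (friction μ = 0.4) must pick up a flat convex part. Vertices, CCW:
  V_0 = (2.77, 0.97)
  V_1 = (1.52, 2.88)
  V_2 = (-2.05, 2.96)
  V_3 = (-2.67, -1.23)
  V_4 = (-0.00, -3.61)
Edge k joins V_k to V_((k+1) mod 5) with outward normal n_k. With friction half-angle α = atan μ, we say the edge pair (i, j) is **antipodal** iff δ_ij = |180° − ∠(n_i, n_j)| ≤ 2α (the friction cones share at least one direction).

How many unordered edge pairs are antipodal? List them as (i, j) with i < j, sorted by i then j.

count = 4; pairs: (0,2), (0,3), (1,3), (2,4)

α = atan 0.4 = 21.80°;  2α = 43.60°
n_0 = (+0.8367, +0.5476)
n_1 = (+0.0224, +0.9997)
n_2 = (-0.9892, +0.1464)
n_3 = (-0.6654, -0.7465)
n_4 = (+0.8557, -0.5175)
  (0,1): δ = 124.49°  ·
  (0,2): δ = 41.62°  ✓
  (0,3): δ = 15.08°  ✓
  (0,4): δ = 115.63°  ·
  (1,2): δ = 97.13°  ·
  (1,3): δ = 40.43°  ✓
  (1,4): δ = 60.12°  ·
  (2,3): δ = 123.30°  ·
  (2,4): δ = 22.75°  ✓
  (3,4): δ = 79.45°  ·
antipodal pairs: 4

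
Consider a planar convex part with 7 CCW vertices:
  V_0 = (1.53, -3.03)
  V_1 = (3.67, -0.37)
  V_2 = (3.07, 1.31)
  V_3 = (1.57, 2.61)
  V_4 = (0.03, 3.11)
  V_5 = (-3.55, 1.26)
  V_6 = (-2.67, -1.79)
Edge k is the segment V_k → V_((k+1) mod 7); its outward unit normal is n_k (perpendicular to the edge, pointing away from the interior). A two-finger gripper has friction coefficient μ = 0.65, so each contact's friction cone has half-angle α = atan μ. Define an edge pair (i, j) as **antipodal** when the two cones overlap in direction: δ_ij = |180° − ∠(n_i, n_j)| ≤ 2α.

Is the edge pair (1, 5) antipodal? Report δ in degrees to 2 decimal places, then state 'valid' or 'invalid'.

α = atan 0.65 = 33.02°;  2α = 66.05°
edge 1: e_1 = (-0.60, +1.68);  n_1 = (+0.9417, +0.3363)
edge 5: e_5 = (+0.88, -3.05);  n_5 = (-0.9608, -0.2772)
∠(n_1, n_5) = 176.44°
δ = |180° − 176.44°| = 3.56°
3.56° ≤ 2α = 66.05°  →  valid

δ = 3.56°, valid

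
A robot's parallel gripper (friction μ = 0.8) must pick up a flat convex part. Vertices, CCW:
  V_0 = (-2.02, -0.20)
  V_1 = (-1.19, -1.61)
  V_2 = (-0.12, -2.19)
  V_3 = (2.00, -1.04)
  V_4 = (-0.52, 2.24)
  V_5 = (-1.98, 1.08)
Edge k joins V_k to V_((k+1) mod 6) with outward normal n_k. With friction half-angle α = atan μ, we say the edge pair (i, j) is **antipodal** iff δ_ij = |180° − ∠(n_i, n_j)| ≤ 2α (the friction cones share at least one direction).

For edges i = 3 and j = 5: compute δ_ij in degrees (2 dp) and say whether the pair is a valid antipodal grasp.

α = atan 0.8 = 38.66°;  2α = 77.32°
edge 3: e_3 = (-2.52, +3.28);  n_3 = (+0.7930, +0.6092)
edge 5: e_5 = (-0.04, -1.28);  n_5 = (-0.9995, +0.0312)
∠(n_3, n_5) = 140.68°
δ = |180° − 140.68°| = 39.32°
39.32° ≤ 2α = 77.32°  →  valid

δ = 39.32°, valid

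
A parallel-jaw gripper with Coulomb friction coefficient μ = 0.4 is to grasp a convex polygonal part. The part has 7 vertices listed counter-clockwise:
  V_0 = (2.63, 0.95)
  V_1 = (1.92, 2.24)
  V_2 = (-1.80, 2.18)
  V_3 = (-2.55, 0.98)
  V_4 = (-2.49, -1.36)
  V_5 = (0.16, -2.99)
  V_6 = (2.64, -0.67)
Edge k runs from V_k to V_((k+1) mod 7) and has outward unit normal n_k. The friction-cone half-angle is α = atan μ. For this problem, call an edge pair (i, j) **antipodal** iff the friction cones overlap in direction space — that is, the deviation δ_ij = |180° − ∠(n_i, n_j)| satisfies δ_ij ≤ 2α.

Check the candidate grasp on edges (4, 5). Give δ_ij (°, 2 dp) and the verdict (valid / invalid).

δ = 105.31°, invalid

α = atan 0.4 = 21.80°;  2α = 43.60°
edge 4: e_4 = (+2.65, -1.63);  n_4 = (-0.5239, -0.8518)
edge 5: e_5 = (+2.48, +2.32);  n_5 = (+0.6832, -0.7303)
∠(n_4, n_5) = 74.69°
δ = |180° − 74.69°| = 105.31°
105.31° > 2α = 43.60°  →  invalid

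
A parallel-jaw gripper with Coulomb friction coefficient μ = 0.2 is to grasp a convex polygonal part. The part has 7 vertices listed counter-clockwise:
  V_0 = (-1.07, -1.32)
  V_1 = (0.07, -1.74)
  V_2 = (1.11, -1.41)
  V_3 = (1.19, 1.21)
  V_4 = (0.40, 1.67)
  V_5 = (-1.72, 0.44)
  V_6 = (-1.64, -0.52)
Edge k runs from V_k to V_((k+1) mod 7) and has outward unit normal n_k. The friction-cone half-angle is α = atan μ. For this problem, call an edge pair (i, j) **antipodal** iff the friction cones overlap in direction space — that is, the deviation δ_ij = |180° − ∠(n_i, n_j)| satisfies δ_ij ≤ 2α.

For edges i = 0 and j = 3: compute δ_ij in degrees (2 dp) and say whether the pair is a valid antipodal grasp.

δ = 9.99°, valid

α = atan 0.2 = 11.31°;  2α = 22.62°
edge 0: e_0 = (+1.14, -0.42);  n_0 = (-0.3457, -0.9383)
edge 3: e_3 = (-0.79, +0.46);  n_3 = (+0.5032, +0.8642)
∠(n_0, n_3) = 170.01°
δ = |180° − 170.01°| = 9.99°
9.99° ≤ 2α = 22.62°  →  valid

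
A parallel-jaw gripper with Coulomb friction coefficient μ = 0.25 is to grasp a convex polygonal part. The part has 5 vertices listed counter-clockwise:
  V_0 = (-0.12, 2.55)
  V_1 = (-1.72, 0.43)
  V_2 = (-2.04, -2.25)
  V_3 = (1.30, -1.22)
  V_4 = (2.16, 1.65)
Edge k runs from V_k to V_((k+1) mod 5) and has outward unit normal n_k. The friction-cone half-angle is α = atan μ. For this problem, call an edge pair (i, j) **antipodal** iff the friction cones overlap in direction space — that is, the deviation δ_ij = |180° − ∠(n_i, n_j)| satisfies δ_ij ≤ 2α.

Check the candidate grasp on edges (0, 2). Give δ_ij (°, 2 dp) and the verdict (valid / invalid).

δ = 35.82°, invalid

α = atan 0.25 = 14.04°;  2α = 28.07°
edge 0: e_0 = (-1.60, -2.12);  n_0 = (-0.7982, +0.6024)
edge 2: e_2 = (+3.34, +1.03);  n_2 = (+0.2947, -0.9556)
∠(n_0, n_2) = 144.18°
δ = |180° − 144.18°| = 35.82°
35.82° > 2α = 28.07°  →  invalid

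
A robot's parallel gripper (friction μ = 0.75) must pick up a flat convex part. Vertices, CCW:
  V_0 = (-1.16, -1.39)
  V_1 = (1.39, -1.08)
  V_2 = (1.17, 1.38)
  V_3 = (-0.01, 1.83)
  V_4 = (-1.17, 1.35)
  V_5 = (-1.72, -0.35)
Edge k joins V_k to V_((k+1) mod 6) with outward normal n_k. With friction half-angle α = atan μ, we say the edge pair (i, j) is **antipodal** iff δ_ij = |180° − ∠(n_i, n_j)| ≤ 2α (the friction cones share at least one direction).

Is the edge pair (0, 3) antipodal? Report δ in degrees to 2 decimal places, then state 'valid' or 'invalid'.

α = atan 0.75 = 36.87°;  2α = 73.74°
edge 0: e_0 = (+2.55, +0.31);  n_0 = (+0.1207, -0.9927)
edge 3: e_3 = (-1.16, -0.48);  n_3 = (-0.3824, +0.9240)
∠(n_0, n_3) = 164.45°
δ = |180° − 164.45°| = 15.55°
15.55° ≤ 2α = 73.74°  →  valid

δ = 15.55°, valid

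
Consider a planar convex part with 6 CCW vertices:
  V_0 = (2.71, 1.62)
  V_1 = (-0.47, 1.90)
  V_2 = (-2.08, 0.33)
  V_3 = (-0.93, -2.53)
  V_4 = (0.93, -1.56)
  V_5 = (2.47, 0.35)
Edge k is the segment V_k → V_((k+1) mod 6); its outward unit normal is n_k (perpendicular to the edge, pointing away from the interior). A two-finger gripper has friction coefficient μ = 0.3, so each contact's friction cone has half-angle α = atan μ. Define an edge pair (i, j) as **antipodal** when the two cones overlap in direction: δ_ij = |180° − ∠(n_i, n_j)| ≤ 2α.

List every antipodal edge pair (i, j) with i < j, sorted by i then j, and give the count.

count = 4; pairs: (0,3), (1,3), (1,4), (2,5)

α = atan 0.3 = 16.70°;  2α = 33.40°
n_0 = (+0.0877, +0.9961)
n_1 = (-0.6982, +0.7159)
n_2 = (-0.9278, -0.3731)
n_3 = (+0.4624, -0.8867)
n_4 = (+0.7785, -0.6277)
n_5 = (+0.9826, -0.1857)
  (0,1): δ = 130.69°  ·
  (0,2): δ = 63.06°  ·
  (0,3): δ = 32.57°  ✓
  (0,4): δ = 56.15°  ·
  (0,5): δ = 84.33°  ·
  (1,2): δ = 112.37°  ·
  (1,3): δ = 16.74°  ✓
  (1,4): δ = 6.84°  ✓
  (1,5): δ = 35.02°  ·
  (2,3): δ = 84.36°  ·
  (2,4): δ = 60.78°  ·
  (2,5): δ = 32.61°  ✓
  (3,4): δ = 156.42°  ·
  (3,5): δ = 128.24°  ·
  (4,5): δ = 151.82°  ·
antipodal pairs: 4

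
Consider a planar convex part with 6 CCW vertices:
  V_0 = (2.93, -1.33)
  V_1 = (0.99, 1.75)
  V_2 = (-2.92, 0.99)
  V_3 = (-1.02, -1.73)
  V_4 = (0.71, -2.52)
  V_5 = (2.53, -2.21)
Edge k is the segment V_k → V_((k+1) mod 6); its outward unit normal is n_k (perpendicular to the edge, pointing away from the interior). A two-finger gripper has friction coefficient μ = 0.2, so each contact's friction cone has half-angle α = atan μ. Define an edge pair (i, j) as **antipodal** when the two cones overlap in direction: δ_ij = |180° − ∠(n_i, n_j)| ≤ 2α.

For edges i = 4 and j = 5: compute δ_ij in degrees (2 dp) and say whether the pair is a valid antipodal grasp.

δ = 124.11°, invalid

α = atan 0.2 = 11.31°;  2α = 22.62°
edge 4: e_4 = (+1.82, +0.31);  n_4 = (+0.1679, -0.9858)
edge 5: e_5 = (+0.40, +0.88);  n_5 = (+0.9104, -0.4138)
∠(n_4, n_5) = 55.89°
δ = |180° − 55.89°| = 124.11°
124.11° > 2α = 22.62°  →  invalid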